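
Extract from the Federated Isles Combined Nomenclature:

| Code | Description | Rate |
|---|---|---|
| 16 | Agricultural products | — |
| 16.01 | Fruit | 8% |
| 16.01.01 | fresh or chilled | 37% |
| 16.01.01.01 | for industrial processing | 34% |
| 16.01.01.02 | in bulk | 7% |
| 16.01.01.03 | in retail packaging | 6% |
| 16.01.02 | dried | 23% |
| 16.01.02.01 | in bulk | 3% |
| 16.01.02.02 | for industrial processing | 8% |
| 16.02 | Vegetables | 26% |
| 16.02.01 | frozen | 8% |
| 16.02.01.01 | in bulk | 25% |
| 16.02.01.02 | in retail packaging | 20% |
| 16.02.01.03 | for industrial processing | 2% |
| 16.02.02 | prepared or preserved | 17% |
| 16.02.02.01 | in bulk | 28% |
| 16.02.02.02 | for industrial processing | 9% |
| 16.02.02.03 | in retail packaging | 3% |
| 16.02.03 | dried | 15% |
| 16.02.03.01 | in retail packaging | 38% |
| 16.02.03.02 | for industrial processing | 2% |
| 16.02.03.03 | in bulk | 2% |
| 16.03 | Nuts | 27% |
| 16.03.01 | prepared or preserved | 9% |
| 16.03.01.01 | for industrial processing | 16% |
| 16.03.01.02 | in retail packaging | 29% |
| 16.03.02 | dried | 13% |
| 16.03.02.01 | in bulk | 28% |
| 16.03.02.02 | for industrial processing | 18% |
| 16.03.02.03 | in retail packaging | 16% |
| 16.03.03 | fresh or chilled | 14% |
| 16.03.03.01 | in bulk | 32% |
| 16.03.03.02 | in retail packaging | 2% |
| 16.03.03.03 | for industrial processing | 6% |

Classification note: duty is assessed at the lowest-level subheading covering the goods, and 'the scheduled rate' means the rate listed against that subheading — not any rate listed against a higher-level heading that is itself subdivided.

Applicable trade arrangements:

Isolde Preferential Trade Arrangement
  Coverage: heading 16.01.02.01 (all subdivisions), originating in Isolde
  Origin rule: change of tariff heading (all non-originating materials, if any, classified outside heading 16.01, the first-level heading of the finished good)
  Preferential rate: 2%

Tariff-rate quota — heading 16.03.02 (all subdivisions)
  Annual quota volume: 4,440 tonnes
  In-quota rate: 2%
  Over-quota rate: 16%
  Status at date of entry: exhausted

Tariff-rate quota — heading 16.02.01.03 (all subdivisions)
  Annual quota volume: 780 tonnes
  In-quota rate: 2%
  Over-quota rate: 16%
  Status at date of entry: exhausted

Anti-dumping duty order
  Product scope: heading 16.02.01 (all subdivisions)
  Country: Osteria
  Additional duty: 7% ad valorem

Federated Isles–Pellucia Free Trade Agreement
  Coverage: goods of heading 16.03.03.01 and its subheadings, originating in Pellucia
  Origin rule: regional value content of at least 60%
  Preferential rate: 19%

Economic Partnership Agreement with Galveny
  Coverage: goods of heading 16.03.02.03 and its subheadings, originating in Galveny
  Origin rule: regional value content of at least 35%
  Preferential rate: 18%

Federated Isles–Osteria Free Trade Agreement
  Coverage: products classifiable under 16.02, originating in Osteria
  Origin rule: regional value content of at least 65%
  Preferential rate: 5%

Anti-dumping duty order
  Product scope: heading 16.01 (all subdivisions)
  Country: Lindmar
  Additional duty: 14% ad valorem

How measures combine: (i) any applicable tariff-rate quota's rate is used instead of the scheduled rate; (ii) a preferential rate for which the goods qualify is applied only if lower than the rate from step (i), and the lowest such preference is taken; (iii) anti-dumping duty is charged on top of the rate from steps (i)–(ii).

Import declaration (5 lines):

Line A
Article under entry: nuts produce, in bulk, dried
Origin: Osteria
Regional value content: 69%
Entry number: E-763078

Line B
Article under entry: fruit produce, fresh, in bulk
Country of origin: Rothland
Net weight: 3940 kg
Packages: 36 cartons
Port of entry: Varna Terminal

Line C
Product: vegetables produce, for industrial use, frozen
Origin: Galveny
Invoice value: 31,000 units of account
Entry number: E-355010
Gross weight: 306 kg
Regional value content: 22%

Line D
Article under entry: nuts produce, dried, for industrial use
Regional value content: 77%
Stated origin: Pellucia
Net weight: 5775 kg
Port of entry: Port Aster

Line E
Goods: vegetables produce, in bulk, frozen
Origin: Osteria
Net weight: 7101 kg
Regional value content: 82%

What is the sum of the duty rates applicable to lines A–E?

67%

Line A: nuts → 16.03; dried → 16.03.02; in bulk → 16.03.02.01. Scheduled 28%. quota on 16.03.02 exhausted → over-quota 16%; Osteria agreement on 16.02: 16.03.02.01 not covered. → 16%.
Line B: fruit → 16.01; fresh → 16.01.01; in bulk → 16.01.01.02. Scheduled 7%. No special measure applies. → 7%.
Line C: vegetables → 16.02; frozen → 16.02.01; for industrial use → 16.02.01.03. Scheduled 2%. quota on 16.02.01.03 exhausted → over-quota 16%; Galveny agreement on 16.03.02.03: 16.02.01.03 not covered. → 16%.
Line D: nuts → 16.03; dried → 16.03.02; for industrial use → 16.03.02.02. Scheduled 18%. quota on 16.03.02 exhausted → over-quota 16%; Pellucia agreement on 16.03.03.01: 16.03.02.02 not covered. → 16%.
Line E: vegetables → 16.02; frozen → 16.02.01; in bulk → 16.02.01.01. Scheduled 25%. Osteria agreement on 16.02: RVC ≥ 65% → 5% available; preferential 5%; anti-dumping (Osteria, 16.02.01): +7%; total 5% + 7% = 12%. → 12%.
Sum: 16% + 7% + 16% + 16% + 12% = 67%.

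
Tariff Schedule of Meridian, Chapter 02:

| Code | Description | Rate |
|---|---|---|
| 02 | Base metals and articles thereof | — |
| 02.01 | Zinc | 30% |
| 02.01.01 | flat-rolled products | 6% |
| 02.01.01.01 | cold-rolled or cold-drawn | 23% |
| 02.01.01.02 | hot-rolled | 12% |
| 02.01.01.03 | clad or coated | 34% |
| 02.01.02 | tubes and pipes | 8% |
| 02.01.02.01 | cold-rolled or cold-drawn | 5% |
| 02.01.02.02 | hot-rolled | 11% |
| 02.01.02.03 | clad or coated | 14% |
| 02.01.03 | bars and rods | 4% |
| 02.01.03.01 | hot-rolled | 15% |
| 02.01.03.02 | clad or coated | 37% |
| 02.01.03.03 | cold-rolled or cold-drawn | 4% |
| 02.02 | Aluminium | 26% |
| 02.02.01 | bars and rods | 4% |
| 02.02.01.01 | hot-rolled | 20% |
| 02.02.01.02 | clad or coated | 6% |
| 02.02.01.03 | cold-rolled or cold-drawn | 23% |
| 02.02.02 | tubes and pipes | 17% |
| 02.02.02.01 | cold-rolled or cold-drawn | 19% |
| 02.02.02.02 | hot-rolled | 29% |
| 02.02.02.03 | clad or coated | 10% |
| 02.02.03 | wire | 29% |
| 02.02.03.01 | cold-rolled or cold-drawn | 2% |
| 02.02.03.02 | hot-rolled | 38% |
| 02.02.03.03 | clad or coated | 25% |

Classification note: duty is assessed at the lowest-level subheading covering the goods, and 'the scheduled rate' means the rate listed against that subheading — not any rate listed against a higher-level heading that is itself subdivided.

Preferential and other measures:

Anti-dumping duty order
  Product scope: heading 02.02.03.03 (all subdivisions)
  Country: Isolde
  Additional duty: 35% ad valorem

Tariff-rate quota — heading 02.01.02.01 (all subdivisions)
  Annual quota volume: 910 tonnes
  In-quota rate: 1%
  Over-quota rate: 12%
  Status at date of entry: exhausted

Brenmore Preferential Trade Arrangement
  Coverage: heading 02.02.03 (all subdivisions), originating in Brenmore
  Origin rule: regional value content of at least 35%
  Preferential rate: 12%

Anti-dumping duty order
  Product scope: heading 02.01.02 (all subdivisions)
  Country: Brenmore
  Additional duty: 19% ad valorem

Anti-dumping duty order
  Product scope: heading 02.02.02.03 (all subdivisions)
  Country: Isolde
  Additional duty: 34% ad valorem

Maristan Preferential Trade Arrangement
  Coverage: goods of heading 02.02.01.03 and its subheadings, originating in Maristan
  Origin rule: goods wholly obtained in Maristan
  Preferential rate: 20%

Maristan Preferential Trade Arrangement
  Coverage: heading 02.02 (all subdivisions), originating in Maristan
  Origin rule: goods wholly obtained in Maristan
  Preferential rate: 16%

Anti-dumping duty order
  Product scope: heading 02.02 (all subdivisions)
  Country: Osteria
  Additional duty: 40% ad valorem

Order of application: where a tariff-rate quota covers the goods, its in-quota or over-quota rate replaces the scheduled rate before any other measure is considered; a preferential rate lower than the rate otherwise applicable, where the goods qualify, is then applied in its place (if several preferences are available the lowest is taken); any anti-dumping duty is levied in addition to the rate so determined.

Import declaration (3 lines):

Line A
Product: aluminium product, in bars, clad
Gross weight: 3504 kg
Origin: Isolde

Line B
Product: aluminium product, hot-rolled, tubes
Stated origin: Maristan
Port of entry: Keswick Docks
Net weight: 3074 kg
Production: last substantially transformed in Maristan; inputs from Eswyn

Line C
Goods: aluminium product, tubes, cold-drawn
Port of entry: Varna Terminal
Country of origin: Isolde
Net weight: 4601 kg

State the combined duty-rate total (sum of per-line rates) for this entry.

Line A: aluminium → 02.02; in bars → 02.02.01; clad → 02.02.01.02. Scheduled 6%. No special measure applies. → 6%.
Line B: aluminium → 02.02; tubes → 02.02.02; hot-rolled → 02.02.02.02. Scheduled 29%. Maristan agreement on 02.02.01.03: 02.02.02.02 not covered; Maristan agreement on 02.02: not wholly obtained. → 29%.
Line C: aluminium → 02.02; tubes → 02.02.02; cold-drawn → 02.02.02.01. Scheduled 19%. No special measure applies. → 19%.
Sum: 6% + 29% + 19% = 54%.

54%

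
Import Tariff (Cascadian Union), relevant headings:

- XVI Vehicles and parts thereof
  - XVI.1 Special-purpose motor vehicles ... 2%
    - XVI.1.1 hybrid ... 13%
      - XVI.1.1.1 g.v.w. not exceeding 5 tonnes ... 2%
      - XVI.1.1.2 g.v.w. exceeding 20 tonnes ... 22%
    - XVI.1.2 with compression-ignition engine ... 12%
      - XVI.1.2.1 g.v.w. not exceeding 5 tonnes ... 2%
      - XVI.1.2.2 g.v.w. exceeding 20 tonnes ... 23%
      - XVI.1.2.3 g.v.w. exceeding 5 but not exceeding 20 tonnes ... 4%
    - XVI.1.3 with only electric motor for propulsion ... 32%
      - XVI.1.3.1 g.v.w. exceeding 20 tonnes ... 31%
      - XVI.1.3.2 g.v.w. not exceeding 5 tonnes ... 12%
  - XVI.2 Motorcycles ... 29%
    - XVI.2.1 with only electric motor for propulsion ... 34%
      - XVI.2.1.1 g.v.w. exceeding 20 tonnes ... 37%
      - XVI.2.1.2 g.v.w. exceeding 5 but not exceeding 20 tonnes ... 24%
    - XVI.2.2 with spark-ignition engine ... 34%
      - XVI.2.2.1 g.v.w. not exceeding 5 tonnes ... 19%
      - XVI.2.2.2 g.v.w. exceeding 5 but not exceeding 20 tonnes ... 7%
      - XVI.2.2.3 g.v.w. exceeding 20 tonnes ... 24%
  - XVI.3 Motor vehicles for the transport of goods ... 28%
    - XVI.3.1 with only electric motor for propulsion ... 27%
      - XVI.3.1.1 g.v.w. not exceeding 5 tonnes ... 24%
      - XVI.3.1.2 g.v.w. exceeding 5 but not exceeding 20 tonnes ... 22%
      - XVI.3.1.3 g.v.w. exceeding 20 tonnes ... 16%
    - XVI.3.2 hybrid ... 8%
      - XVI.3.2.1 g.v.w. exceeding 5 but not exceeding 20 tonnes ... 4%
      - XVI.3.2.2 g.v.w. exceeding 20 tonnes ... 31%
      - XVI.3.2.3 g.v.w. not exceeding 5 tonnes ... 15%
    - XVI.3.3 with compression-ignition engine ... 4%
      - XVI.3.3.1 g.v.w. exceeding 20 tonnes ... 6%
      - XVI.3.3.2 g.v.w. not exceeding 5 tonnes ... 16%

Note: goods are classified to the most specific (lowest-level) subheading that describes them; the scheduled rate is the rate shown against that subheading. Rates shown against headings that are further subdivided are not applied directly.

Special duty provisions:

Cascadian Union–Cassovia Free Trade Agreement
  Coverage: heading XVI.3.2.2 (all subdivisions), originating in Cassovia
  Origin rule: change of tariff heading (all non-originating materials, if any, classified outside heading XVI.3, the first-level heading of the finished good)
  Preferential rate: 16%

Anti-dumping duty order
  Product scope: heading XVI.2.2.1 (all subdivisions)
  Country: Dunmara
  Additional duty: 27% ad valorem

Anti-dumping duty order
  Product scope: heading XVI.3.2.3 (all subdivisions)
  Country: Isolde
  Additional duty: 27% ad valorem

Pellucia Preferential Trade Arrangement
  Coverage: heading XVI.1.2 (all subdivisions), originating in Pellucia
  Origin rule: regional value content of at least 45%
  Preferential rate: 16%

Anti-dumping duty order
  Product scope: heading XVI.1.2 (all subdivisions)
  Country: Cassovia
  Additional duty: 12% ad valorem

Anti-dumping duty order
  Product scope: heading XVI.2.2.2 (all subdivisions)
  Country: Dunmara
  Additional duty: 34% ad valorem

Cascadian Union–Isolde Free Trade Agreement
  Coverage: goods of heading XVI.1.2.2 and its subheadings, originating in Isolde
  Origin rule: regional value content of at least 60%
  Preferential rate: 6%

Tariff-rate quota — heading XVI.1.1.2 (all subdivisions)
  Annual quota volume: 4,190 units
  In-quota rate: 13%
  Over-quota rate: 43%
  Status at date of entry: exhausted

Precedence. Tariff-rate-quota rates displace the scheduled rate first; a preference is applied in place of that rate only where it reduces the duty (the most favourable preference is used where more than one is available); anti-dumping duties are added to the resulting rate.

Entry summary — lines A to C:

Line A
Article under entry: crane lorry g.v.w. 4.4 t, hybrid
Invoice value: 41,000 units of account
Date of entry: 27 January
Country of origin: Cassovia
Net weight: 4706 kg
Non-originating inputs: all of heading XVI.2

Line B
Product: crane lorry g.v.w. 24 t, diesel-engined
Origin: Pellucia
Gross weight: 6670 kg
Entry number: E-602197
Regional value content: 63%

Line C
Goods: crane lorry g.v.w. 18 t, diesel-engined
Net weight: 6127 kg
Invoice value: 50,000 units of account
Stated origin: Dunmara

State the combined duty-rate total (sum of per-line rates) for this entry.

Line A: crane lorry → XVI.1; hybrid → XVI.1.1; g.v.w. 4.4 t → XVI.1.1.1. Scheduled 2%. Cassovia agreement on XVI.3.2.2: XVI.1.1.1 not covered. → 2%.
Line B: crane lorry → XVI.1; diesel-engined → XVI.1.2; g.v.w. 24 t → XVI.1.2.2. Scheduled 23%. Pellucia agreement on XVI.1.2: RVC ≥ 45% → 16% available; preferential 16%. → 16%.
Line C: crane lorry → XVI.1; diesel-engined → XVI.1.2; g.v.w. 18 t → XVI.1.2.3. Scheduled 4%. No special measure applies. → 4%.
Sum: 2% + 16% + 4% = 22%.

22%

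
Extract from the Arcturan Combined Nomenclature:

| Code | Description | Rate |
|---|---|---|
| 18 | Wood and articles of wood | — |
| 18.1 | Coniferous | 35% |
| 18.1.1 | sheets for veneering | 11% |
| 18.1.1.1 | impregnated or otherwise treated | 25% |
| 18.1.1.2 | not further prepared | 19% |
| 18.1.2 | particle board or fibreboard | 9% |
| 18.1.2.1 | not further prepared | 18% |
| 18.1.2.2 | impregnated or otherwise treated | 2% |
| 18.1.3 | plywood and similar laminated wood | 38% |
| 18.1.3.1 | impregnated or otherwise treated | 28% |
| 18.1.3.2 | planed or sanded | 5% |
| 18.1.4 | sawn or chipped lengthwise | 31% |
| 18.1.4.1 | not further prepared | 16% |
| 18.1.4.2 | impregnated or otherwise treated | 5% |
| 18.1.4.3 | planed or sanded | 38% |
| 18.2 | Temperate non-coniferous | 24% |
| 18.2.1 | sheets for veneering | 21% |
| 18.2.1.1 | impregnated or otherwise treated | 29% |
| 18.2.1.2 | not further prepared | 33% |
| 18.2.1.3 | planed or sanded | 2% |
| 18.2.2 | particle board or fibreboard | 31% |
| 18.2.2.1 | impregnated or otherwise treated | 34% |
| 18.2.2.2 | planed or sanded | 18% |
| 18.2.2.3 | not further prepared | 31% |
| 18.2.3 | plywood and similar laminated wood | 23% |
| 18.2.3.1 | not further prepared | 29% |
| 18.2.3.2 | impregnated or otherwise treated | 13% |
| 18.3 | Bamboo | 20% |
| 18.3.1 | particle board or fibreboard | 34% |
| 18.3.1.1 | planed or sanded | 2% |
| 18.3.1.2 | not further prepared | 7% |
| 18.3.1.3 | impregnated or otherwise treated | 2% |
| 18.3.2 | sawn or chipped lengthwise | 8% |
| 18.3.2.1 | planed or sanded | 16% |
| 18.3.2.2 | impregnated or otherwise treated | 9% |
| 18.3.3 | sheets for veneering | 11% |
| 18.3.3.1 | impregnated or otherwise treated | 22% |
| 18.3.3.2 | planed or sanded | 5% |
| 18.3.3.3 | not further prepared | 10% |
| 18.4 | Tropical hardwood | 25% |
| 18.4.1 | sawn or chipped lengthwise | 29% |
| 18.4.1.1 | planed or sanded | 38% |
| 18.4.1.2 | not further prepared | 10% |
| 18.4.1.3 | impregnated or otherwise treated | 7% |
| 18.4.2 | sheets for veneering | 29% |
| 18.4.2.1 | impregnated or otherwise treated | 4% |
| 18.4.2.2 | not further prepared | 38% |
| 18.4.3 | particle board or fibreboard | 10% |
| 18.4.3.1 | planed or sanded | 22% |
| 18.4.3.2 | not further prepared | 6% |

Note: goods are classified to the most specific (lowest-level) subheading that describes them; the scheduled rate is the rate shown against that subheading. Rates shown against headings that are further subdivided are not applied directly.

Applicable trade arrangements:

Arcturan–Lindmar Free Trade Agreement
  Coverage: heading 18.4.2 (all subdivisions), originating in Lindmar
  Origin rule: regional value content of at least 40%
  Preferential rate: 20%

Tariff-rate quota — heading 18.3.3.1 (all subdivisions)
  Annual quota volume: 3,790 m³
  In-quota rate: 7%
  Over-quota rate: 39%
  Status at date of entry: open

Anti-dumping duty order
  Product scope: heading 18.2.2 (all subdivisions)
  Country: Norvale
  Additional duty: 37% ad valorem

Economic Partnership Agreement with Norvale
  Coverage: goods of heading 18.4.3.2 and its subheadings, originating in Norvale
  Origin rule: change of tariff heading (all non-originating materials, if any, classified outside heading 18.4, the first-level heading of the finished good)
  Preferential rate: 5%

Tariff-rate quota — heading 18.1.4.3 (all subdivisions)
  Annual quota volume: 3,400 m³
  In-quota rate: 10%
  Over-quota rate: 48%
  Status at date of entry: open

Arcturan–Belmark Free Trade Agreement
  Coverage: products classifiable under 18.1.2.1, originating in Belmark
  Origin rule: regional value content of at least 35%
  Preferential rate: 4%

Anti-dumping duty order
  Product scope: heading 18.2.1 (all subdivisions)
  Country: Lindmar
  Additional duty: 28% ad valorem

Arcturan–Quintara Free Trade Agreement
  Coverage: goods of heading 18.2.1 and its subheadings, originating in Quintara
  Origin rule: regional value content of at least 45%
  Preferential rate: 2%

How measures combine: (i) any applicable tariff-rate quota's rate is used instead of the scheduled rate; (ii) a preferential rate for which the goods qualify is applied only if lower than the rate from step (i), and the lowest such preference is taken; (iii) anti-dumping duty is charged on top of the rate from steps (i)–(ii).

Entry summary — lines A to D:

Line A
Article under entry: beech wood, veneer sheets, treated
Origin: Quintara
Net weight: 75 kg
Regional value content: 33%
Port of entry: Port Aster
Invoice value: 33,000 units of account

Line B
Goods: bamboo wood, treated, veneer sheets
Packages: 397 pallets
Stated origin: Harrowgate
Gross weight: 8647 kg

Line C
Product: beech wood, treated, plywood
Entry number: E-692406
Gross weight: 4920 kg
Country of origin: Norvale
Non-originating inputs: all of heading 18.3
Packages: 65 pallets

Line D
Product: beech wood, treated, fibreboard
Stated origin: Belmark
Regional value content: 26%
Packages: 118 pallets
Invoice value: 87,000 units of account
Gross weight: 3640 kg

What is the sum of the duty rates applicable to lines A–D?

Line A: beech → 18.2; veneer sheets → 18.2.1; treated → 18.2.1.1. Scheduled 29%. Quintara agreement on 18.2.1: RVC < 45%. → 29%.
Line B: bamboo → 18.3; veneer sheets → 18.3.3; treated → 18.3.3.1. Scheduled 22%. quota on 18.3.3.1 open → in-quota 7%. → 7%.
Line C: beech → 18.2; plywood → 18.2.3; treated → 18.2.3.2. Scheduled 13%. Norvale agreement on 18.4.3.2: 18.2.3.2 not covered. → 13%.
Line D: beech → 18.2; fibreboard → 18.2.2; treated → 18.2.2.1. Scheduled 34%. Belmark agreement on 18.1.2.1: 18.2.2.1 not covered. → 34%.
Sum: 29% + 7% + 13% + 34% = 83%.

83%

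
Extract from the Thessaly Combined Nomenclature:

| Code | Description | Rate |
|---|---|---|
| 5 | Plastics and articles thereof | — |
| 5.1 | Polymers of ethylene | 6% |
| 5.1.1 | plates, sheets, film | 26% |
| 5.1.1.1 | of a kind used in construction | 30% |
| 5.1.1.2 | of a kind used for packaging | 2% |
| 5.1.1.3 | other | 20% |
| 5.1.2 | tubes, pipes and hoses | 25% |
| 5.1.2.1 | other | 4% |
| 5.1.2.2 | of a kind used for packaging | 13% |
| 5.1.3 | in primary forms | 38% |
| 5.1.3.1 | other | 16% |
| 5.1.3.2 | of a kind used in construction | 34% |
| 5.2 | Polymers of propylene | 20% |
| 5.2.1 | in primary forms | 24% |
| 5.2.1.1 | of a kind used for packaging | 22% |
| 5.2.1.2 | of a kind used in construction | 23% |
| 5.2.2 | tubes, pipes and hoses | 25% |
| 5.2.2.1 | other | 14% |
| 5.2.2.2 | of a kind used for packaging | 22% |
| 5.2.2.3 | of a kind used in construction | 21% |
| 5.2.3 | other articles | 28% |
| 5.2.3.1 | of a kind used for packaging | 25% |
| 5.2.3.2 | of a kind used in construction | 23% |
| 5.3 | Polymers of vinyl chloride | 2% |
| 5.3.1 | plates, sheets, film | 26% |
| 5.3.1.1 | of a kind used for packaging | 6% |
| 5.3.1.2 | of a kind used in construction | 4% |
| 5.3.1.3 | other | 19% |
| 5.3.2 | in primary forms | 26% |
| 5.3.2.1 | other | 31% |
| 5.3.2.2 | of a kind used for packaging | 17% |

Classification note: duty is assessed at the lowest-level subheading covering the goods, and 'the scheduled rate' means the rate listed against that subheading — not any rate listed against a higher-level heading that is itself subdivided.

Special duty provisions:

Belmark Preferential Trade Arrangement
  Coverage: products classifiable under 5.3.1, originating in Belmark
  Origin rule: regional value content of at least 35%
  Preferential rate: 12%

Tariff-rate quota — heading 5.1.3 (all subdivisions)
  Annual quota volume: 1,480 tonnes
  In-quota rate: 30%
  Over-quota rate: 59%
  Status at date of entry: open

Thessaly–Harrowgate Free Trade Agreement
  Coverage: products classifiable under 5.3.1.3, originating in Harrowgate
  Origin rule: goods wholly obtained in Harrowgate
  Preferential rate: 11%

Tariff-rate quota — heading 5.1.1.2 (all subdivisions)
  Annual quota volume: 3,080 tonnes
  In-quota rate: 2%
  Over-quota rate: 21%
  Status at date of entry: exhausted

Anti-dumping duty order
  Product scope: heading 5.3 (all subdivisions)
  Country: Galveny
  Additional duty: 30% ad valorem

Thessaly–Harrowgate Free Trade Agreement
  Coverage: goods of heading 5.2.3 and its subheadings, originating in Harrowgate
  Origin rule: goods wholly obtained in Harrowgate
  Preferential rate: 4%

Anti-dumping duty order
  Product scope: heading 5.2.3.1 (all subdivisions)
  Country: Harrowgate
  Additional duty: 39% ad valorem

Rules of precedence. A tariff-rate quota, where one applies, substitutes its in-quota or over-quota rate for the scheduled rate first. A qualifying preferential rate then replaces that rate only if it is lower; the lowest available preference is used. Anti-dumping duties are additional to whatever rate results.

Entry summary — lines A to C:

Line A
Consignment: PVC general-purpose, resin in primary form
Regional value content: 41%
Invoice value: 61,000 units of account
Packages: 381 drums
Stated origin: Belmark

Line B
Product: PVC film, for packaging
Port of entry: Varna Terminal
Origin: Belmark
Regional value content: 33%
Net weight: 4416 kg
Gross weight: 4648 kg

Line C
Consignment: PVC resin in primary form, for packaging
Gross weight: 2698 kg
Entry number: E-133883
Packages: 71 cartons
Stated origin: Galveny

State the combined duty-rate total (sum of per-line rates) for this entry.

84%

Line A: PVC → 5.3; resin in primary form → 5.3.2; general-purpose → 5.3.2.1. Scheduled 31%. Belmark agreement on 5.3.1: 5.3.2.1 not covered. → 31%.
Line B: PVC → 5.3; film → 5.3.1; for packaging → 5.3.1.1. Scheduled 6%. Belmark agreement on 5.3.1: RVC < 35%. → 6%.
Line C: PVC → 5.3; resin in primary form → 5.3.2; for packaging → 5.3.2.2. Scheduled 17%. anti-dumping (Galveny, 5.3): +30%; total 17% + 30% = 47%. → 47%.
Sum: 31% + 6% + 47% = 84%.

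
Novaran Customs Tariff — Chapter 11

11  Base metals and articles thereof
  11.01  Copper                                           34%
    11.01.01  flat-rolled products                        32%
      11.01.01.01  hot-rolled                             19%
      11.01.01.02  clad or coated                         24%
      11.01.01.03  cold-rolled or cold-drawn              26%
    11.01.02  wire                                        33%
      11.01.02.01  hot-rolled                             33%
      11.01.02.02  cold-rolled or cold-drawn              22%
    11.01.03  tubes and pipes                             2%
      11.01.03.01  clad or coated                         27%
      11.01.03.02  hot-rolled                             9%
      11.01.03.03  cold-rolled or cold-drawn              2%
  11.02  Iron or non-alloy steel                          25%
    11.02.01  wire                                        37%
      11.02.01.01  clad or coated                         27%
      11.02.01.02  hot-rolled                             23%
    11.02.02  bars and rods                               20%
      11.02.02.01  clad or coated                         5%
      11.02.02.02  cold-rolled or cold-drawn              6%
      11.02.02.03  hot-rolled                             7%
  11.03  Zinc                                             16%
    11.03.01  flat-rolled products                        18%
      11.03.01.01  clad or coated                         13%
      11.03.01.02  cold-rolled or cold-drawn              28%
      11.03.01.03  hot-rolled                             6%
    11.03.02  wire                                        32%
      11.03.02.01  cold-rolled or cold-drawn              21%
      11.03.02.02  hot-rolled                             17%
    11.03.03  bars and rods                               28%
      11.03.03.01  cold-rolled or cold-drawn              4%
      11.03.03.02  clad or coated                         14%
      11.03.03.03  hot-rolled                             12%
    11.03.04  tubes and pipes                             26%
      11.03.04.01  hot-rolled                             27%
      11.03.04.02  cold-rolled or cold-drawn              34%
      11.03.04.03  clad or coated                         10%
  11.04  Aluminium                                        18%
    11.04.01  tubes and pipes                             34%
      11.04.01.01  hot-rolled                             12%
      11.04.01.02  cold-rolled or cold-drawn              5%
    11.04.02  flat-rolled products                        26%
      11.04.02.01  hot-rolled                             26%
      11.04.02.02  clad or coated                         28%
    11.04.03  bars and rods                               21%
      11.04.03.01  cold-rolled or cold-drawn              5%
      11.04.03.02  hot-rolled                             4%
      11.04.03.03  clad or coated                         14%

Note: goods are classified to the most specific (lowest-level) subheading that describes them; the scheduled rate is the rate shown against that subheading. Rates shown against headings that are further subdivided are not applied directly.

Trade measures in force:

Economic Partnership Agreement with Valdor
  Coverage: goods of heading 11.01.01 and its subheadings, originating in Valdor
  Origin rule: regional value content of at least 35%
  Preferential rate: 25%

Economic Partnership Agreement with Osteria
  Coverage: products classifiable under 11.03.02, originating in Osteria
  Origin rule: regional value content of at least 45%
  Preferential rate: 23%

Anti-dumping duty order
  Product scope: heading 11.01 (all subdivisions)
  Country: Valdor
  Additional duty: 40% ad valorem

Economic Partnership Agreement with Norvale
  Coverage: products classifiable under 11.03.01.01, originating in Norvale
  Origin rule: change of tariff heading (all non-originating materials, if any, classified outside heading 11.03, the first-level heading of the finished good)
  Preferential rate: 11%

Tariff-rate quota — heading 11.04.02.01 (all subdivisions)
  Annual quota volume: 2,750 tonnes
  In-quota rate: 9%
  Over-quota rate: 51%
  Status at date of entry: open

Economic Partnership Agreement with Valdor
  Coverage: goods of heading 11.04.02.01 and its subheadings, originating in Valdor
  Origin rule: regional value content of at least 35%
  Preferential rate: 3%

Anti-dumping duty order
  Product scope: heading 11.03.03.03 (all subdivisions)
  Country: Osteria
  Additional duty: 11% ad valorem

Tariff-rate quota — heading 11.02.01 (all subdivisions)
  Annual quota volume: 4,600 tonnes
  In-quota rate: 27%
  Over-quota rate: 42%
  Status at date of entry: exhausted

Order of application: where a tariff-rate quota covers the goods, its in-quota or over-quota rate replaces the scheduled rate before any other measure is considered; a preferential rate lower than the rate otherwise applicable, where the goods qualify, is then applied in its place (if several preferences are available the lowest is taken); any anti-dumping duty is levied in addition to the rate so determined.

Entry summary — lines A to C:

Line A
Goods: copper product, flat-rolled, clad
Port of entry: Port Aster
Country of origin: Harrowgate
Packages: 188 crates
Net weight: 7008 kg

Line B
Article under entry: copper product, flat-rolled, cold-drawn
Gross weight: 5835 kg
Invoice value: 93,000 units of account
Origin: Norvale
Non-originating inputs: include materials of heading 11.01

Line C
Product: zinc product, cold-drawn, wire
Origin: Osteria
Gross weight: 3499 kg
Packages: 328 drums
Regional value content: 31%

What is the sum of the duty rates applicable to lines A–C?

71%

Line A: copper → 11.01; flat-rolled → 11.01.01; clad → 11.01.01.02. Scheduled 24%. No special measure applies. → 24%.
Line B: copper → 11.01; flat-rolled → 11.01.01; cold-drawn → 11.01.01.03. Scheduled 26%. Norvale agreement on 11.03.01.01: 11.01.01.03 not covered. → 26%.
Line C: zinc → 11.03; wire → 11.03.02; cold-drawn → 11.03.02.01. Scheduled 21%. Osteria agreement on 11.03.02: RVC < 45%. → 21%.
Sum: 24% + 26% + 21% = 71%.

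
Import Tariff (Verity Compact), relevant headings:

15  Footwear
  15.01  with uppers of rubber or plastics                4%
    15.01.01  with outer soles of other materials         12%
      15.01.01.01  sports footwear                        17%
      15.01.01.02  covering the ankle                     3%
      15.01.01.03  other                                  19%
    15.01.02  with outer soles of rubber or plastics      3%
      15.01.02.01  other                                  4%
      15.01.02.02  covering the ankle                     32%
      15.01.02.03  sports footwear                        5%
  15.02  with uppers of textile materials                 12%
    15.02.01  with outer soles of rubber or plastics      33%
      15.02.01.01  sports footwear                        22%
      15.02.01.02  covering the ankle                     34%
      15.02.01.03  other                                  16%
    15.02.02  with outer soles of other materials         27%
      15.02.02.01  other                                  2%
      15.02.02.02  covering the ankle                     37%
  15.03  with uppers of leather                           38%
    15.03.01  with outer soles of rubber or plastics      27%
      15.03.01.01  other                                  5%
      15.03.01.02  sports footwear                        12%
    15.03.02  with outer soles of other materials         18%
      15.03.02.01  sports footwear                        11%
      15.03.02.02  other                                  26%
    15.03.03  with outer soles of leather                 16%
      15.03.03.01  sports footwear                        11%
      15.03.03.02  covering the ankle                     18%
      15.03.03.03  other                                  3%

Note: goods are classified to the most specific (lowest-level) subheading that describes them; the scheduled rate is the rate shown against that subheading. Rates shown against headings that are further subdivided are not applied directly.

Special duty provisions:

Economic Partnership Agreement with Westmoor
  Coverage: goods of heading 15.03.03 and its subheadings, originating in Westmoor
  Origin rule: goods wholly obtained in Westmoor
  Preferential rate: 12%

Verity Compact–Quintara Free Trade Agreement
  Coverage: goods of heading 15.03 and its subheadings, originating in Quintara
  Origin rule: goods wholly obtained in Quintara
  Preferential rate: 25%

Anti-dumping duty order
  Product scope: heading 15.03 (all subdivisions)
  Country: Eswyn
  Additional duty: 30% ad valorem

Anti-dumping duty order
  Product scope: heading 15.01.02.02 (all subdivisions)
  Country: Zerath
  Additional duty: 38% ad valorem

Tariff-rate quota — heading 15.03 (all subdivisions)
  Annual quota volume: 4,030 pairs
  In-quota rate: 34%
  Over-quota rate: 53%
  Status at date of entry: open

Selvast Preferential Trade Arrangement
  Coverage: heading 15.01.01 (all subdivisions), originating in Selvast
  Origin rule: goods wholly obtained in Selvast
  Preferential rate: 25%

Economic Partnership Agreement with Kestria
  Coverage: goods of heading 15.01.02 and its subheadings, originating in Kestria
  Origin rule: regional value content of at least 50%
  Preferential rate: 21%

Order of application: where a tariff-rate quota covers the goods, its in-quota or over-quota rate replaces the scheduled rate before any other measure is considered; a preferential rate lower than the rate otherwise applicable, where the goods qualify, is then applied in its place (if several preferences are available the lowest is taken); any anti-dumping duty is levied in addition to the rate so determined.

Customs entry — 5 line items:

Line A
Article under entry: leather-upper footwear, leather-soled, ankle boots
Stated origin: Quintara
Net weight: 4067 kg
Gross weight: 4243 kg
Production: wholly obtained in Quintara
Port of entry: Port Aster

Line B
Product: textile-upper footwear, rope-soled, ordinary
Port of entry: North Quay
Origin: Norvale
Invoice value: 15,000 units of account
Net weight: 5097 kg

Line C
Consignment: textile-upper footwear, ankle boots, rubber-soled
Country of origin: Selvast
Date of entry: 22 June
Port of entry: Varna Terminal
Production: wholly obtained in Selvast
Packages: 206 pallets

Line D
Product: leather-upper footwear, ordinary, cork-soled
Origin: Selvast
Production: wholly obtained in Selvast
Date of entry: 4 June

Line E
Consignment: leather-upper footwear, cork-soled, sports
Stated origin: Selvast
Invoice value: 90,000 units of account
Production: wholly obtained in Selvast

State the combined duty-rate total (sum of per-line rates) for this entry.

Line A: leather-upper → 15.03; leather-soled → 15.03.03; ankle boots → 15.03.03.02. Scheduled 18%. quota on 15.03 open → in-quota 34%; Quintara agreement on 15.03: wholly obtained → 25% available; preferential 25%. → 25%.
Line B: textile-upper → 15.02; rope-soled → 15.02.02; ordinary → 15.02.02.01. Scheduled 2%. No special measure applies. → 2%.
Line C: textile-upper → 15.02; rubber-soled → 15.02.01; ankle boots → 15.02.01.02. Scheduled 34%. Selvast agreement on 15.01.01: 15.02.01.02 not covered. → 34%.
Line D: leather-upper → 15.03; cork-soled → 15.03.02; ordinary → 15.03.02.02. Scheduled 26%. quota on 15.03 open → in-quota 34%; Selvast agreement on 15.01.01: 15.03.02.02 not covered. → 34%.
Line E: leather-upper → 15.03; cork-soled → 15.03.02; sports → 15.03.02.01. Scheduled 11%. quota on 15.03 open → in-quota 34%; Selvast agreement on 15.01.01: 15.03.02.01 not covered. → 34%.
Sum: 25% + 2% + 34% + 34% + 34% = 129%.

129%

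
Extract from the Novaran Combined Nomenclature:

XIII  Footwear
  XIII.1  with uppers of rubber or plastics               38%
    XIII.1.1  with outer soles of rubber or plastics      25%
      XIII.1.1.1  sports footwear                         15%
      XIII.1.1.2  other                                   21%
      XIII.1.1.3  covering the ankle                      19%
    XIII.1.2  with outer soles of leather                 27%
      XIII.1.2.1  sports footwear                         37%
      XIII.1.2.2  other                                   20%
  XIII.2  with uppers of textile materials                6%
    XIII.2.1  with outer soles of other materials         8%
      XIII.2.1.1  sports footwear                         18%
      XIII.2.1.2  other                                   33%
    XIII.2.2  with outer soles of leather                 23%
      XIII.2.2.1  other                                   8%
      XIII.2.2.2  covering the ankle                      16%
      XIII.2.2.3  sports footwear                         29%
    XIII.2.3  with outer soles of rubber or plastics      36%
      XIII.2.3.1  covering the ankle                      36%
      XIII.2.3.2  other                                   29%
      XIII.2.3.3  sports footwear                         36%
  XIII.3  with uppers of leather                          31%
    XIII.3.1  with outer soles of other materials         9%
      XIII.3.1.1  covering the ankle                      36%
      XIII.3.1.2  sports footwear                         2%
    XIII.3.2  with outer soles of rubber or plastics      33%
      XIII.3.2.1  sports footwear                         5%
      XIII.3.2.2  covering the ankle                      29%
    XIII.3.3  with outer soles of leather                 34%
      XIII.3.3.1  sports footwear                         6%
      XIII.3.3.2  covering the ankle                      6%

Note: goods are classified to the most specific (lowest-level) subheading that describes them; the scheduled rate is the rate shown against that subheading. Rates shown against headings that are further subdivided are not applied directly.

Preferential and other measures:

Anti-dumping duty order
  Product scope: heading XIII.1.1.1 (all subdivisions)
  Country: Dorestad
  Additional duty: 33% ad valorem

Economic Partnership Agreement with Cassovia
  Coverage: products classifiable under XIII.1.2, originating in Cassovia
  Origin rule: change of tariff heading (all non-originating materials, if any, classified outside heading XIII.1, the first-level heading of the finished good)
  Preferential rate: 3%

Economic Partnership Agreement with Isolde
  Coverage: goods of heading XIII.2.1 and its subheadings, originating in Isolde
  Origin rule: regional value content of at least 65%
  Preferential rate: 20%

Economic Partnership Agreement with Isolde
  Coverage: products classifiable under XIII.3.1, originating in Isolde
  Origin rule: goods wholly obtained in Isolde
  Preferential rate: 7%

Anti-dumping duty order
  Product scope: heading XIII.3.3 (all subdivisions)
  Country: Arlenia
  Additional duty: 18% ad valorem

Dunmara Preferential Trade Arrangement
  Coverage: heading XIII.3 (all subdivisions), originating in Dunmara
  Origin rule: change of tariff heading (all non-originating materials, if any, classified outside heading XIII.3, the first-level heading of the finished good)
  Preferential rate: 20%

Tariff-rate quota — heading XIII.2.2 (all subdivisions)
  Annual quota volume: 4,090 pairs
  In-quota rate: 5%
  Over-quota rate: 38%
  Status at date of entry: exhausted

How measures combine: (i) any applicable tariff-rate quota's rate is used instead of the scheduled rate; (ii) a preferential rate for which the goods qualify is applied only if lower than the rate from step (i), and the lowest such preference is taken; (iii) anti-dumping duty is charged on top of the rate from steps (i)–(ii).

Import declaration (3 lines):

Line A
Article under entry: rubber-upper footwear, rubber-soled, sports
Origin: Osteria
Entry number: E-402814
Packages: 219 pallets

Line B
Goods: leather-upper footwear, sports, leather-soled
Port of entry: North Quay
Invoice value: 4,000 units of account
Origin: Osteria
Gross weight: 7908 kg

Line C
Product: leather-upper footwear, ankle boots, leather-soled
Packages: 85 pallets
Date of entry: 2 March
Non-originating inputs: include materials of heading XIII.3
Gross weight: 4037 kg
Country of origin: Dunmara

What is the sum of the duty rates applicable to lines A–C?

27%

Line A: rubber-upper → XIII.1; rubber-soled → XIII.1.1; sports → XIII.1.1.1. Scheduled 15%. No special measure applies. → 15%.
Line B: leather-upper → XIII.3; leather-soled → XIII.3.3; sports → XIII.3.3.1. Scheduled 6%. No special measure applies. → 6%.
Line C: leather-upper → XIII.3; leather-soled → XIII.3.3; ankle boots → XIII.3.3.2. Scheduled 6%. Dunmara agreement on XIII.3: CTH not met. → 6%.
Sum: 15% + 6% + 6% = 27%.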